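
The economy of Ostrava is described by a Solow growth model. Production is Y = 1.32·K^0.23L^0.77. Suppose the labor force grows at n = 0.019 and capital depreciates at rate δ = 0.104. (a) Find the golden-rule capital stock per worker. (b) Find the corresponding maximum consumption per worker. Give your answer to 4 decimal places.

n + δ = 0.019 + 0.104 = 0.123.
At the golden rule the marginal product of capital equals n+δ: 0.23·1.32·k^(0.23−1) = 0.123. Solving, k_gold = (0.23·1.32/0.123)^(1/0.77) ≈ 3.2330.
y_gold = 1.32·3.2330^0.23 ≈ 1.7290; c_gold = y_gold − 0.123·k_gold ≈ 1.3313.

(a) k_gold ≈ 3.2330; (b) c_gold ≈ 1.3313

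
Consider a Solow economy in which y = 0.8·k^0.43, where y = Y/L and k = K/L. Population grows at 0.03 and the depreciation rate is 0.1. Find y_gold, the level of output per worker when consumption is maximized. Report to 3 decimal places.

The effective depreciation rate is n + δ = 0.03 + 0.1 = 0.13.
At the golden rule the marginal product of capital equals n+δ: 0.43·0.8·k^(0.43−1) = 0.13. Solving, k_gold = (0.43·0.8/0.13)^(1/0.57) ≈ 5.5135.
Output: y_gold = 0.8·k_gold^0.43 = 0.8·5.5135^0.43 ≈ 1.6669.

y_gold ≈ 1.667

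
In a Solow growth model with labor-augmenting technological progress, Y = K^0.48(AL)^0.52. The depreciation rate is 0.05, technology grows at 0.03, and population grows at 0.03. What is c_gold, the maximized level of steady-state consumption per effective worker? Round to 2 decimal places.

Break-even investment rate: n + g + δ = 0.03 + 0.03 + 0.05 = 0.11.
Golden rule sets MPK = n+g+δ: 0.48·k^(0.48−1) = 0.11, so k_gold = (0.48/0.11)^(1/0.52) ≈ 17.0011.
y_gold = 17.0011^0.48 ≈ 3.8961.
c_gold = y_gold − (n+g+δ)·k_gold = 3.8961 − 0.11·17.0011 ≈ 2.0260.

c_gold ≈ 2.03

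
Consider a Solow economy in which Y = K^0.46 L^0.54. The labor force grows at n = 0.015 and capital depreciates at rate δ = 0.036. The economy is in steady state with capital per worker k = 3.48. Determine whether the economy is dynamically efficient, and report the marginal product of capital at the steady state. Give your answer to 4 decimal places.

The effective depreciation rate is n + δ = 0.015 + 0.036 = 0.051.
MPK = 0.46·k^(0.46−1) = 0.46·3.48^(-0.54) ≈ 0.2346.
MPK > 0.051, so the economy is dynamically efficient (under-saving).

dynamically efficient; MPK ≈ 0.2346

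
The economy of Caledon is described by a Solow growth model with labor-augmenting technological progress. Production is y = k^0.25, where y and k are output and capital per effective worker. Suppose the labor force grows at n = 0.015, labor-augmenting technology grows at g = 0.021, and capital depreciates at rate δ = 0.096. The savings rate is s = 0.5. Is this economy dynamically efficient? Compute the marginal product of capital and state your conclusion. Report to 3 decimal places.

dynamically inefficient; MPK ≈ 0.066

Break-even investment rate: n + g + δ = 0.015 + 0.021 + 0.096 = 0.132.
Steady-state k*: s·k^0.25 = 0.132·k gives k* = (0.5/0.132)^(1/0.75) ≈ 5.9047.
MPK = 0.25·5.9047^(-0.75) ≈ 0.0660.
MPK < n+g+δ = 0.132, so the economy is dynamically inefficient (over-saving).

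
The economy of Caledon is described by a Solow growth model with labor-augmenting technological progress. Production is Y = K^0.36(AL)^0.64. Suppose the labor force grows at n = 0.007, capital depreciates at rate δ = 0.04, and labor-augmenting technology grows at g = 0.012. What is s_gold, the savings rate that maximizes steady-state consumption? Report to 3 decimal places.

Capital per effective worker breaks even when investment replaces (n + g + δ)·k; here n + g + δ = 0.059.
At the golden rule MPK = n+g+δ, and in any Cobb-Douglas steady state s = (n+g+δ)·k/y = MPK·k/y = capital's share 0.36.

s_gold = 0.360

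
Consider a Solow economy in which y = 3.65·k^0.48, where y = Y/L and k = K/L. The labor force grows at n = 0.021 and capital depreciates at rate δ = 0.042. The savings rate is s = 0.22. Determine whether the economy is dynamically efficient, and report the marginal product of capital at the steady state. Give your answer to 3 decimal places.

dynamically efficient; MPK ≈ 0.137

Break-even investment rate: n + δ = 0.021 + 0.042 = 0.063.
Steady-state k*: s·A·k^0.48 = 0.063·k gives k* = (0.22·3.65/0.063)^(1/0.52) ≈ 133.5738.
MPK = 0.48·3.65·133.5738^(-0.52) ≈ 0.1375.
MPK > n+δ = 0.063, so the economy is dynamically efficient (under-saving).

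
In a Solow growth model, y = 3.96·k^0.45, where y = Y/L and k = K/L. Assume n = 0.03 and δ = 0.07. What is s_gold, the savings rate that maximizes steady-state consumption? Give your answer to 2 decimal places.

s_gold = 0.45

Capital per worker breaks even when investment replaces (n + δ)·k; here n + δ = 0.1.
At the golden rule MPK = n+δ, and in any Cobb-Douglas steady state s = (n+δ)·k/y = MPK·k/y = capital's share 0.45.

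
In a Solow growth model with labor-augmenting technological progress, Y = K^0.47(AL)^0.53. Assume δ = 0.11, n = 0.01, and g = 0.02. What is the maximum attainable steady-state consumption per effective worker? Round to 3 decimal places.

n + g + δ = 0.01 + 0.02 + 0.11 = 0.14.
At the golden rule the marginal product of capital equals n+g+δ: 0.47·k^(0.47−1) = 0.14. Solving, k_gold = (0.47/0.14)^(1/0.53) ≈ 9.8264.
y_gold = 9.8264^0.47 ≈ 2.9270.
c_gold = y_gold − (n+g+δ)·k_gold = 2.9270 − 0.14·9.8264 ≈ 1.5513.

c_gold ≈ 1.551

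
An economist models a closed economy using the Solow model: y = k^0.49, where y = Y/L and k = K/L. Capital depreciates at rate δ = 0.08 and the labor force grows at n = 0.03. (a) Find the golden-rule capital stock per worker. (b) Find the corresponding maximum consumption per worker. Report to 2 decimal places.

(a) k_gold ≈ 18.71; (b) c_gold ≈ 2.14

n + δ = 0.03 + 0.08 = 0.11.
At the golden rule the marginal product of capital equals n+δ: 0.49·k^(0.49−1) = 0.11. Solving, k_gold = (0.49/0.11)^(1/0.51) ≈ 18.7139.
y_gold = 18.7139^0.49 ≈ 4.2011; c_gold = y_gold − 0.11·k_gold ≈ 2.1425.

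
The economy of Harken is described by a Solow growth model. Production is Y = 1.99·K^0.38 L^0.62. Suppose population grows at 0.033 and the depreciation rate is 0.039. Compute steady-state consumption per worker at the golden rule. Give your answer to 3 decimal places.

Capital per worker breaks even when investment replaces (n + δ)·k; here n + δ = 0.072.
Golden rule sets MPK = n+δ: 0.38·1.99·k^(0.38−1) = 0.072, so k_gold = (0.38·1.99/0.072)^(1/0.62) ≈ 44.3879.
y_gold = 1.99·44.3879^0.38 ≈ 8.4103.
c_gold = y_gold − (n+δ)·k_gold = 8.4103 − 0.072·44.3879 ≈ 5.2144.

c_gold ≈ 5.214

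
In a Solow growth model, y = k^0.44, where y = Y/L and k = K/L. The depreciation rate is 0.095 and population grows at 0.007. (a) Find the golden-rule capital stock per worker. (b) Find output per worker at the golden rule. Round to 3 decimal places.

n + δ = 0.007 + 0.095 = 0.102.
Maximizing c = f(k) − (n+δ)·k gives f'(k) = n+δ, i.e. 0.44·k^(0.44−1) = 0.102, so k_gold = (0.44/0.102)^(1/0.56) ≈ 13.6040.
y_gold = 13.6040^0.44 ≈ 3.1536.

(a) k_gold ≈ 13.604; (b) y_gold ≈ 3.154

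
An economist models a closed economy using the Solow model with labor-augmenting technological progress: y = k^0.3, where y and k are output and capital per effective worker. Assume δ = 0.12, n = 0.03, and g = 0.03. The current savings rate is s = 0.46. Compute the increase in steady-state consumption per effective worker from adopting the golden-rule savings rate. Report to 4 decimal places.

Δc ≈ 0.0640

Capital per effective worker breaks even when investment replaces (n + g + δ)·k; here n + g + δ = 0.18.
Current steady state (s = 0.46): k* = (0.46/0.18)^(1/0.7) ≈ 3.8205, y* = 3.8205^0.3 ≈ 1.4950, c* = (1−0.46)·1.4950 ≈ 0.8073.
Maximizing c = f(k) − (n+g+δ)·k gives f'(k) = n+g+δ, i.e. 0.3·k^(0.3−1) = 0.18, so k_gold = (0.3/0.18)^(1/0.7) ≈ 2.0746.
y_gold = 2.0746^0.3 ≈ 1.2447, c_gold = y_gold − 0.18·k_gold ≈ 0.8713.
Gain: Δc = 0.8713 − 0.8073 ≈ 0.0640.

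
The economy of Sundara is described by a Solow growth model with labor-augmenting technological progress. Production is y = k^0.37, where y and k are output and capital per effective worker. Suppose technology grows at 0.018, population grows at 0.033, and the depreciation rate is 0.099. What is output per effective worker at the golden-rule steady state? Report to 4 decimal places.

y_gold ≈ 1.6994

n + g + δ = 0.033 + 0.018 + 0.099 = 0.15.
At the golden rule the marginal product of capital equals n+g+δ: 0.37·k^(0.37−1) = 0.15. Solving, k_gold = (0.37/0.15)^(1/0.63) ≈ 4.1918.
Output: y_gold = k_gold^0.37 = 4.1918^0.37 ≈ 1.6994.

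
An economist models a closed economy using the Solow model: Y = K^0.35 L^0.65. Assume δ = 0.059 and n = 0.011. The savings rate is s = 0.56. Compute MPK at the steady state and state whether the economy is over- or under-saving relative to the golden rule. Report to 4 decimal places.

Capital per worker breaks even when investment replaces (n + δ)·k; here n + δ = 0.07.
Steady-state k*: s·k^0.35 = 0.07·k gives k* = (0.56/0.07)^(1/0.65) ≈ 24.5115.
MPK = 0.35·24.5115^(-0.65) ≈ 0.0438.
MPK < n+δ = 0.07, so the economy is dynamically inefficient (over-saving).

over-saving; MPK ≈ 0.0438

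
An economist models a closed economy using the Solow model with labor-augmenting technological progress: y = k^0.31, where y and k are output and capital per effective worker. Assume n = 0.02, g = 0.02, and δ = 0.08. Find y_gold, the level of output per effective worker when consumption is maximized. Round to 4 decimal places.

Capital per effective worker breaks even when investment replaces (n + g + δ)·k; here n + g + δ = 0.12.
Golden rule sets MPK = n+g+δ: 0.31·k^(0.31−1) = 0.12, so k_gold = (0.31/0.12)^(1/0.69) ≈ 3.9570.
Output: y_gold = k_gold^0.31 = 3.9570^0.31 ≈ 1.5317.

y_gold ≈ 1.5317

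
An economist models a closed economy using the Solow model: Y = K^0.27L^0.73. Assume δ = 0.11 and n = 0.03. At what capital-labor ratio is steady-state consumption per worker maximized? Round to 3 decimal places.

Capital per worker breaks even when investment replaces (n + δ)·k; here n + δ = 0.14.
Golden rule sets MPK = n+δ: 0.27·k^(0.27−1) = 0.14, so k_gold = (0.27/0.14)^(1/0.73) ≈ 2.4589.

k_gold ≈ 2.459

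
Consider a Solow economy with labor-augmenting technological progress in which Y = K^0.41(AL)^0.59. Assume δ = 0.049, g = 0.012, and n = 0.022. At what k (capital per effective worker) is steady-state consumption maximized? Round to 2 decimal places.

Capital per effective worker breaks even when investment replaces (n + g + δ)·k; here n + g + δ = 0.083.
Golden rule sets MPK = n+g+δ: 0.41·k^(0.41−1) = 0.083, so k_gold = (0.41/0.083)^(1/0.59) ≈ 14.9890.

k_gold ≈ 14.99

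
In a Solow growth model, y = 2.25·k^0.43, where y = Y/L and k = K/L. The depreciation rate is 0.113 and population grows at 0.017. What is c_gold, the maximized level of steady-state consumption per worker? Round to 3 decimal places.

c_gold ≈ 5.830

The effective depreciation rate is n + δ = 0.017 + 0.113 = 0.13.
At the golden rule the marginal product of capital equals n+δ: 0.43·2.25·k^(0.43−1) = 0.13. Solving, k_gold = (0.43·2.25/0.13)^(1/0.57) ≈ 33.8307.
y_gold = 2.25·33.8307^0.43 ≈ 10.2279.
c_gold = y_gold − (n+δ)·k_gold = 10.2279 − 0.13·33.8307 ≈ 5.8299.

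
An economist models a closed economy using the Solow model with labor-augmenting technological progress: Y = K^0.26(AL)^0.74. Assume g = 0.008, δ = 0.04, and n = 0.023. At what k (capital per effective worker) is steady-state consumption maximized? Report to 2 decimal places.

Capital per effective worker breaks even when investment replaces (n + g + δ)·k; here n + g + δ = 0.071.
Setting f'(k) = n+g+δ gives 0.26·k^(0.26−1) = 0.071, hence k_gold = (0.26/0.071)^(1/0.74) ≈ 5.7780.

k_gold ≈ 5.78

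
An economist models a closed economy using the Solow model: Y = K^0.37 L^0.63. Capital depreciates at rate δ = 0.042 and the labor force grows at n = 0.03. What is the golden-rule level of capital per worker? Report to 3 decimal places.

Capital per worker breaks even when investment replaces (n + δ)·k; here n + δ = 0.072.
Maximizing c = f(k) − (n+δ)·k gives f'(k) = n+δ, i.e. 0.37·k^(0.37−1) = 0.072, so k_gold = (0.37/0.072)^(1/0.63) ≈ 13.4389.

k_gold ≈ 13.439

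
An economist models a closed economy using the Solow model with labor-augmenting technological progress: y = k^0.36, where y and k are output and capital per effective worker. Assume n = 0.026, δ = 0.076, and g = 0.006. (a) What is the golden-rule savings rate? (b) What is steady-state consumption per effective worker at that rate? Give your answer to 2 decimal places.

Break-even investment rate: n + g + δ = 0.026 + 0.006 + 0.076 = 0.108.
For Cobb-Douglas, s_gold equals capital's share: s_gold = 0.36.
Maximizing c = f(k) − (n+g+δ)·k gives f'(k) = n+g+δ, i.e. 0.36·k^(0.36−1) = 0.108, so k_gold = (0.36/0.108)^(1/0.64) ≈ 6.5614.
y_gold = 6.5614^0.36 ≈ 1.9684; c_gold = (1−0.36)·y_gold ≈ 1.2598.

(a) s_gold = 0.36; (b) c_gold ≈ 1.26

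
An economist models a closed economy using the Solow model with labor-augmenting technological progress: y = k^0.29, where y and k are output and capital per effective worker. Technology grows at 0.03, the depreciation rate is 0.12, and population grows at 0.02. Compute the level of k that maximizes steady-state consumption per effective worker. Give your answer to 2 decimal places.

The effective depreciation rate is n + g + δ = 0.02 + 0.03 + 0.12 = 0.17.
Setting f'(k) = n+g+δ gives 0.29·k^(0.29−1) = 0.17, hence k_gold = (0.29/0.17)^(1/0.71) ≈ 2.1217.

k_gold ≈ 2.12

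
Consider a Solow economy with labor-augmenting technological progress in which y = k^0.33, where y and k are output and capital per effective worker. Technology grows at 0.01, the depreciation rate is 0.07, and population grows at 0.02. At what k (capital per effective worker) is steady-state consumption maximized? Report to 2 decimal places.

Break-even investment rate: n + g + δ = 0.02 + 0.01 + 0.07 = 0.1.
Golden rule sets MPK = n+g+δ: 0.33·k^(0.33−1) = 0.1, so k_gold = (0.33/0.1)^(1/0.67) ≈ 5.9416.

k_gold ≈ 5.94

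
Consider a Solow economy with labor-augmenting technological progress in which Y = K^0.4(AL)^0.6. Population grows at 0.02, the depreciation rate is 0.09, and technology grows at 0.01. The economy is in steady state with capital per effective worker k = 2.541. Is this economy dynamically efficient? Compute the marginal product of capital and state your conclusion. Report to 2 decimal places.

dynamically efficient; MPK ≈ 0.23

The effective depreciation rate is n + g + δ = 0.02 + 0.01 + 0.09 = 0.12.
MPK = 0.4·k^(0.4−1) = 0.4·2.541^(-0.6) ≈ 0.2286.
MPK > 0.12, so the economy is dynamically efficient (under-saving).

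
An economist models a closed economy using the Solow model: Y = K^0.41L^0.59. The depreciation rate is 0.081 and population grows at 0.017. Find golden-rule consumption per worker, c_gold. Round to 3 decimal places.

c_gold ≈ 1.595

n + δ = 0.017 + 0.081 = 0.098.
Setting f'(k) = n+δ gives 0.41·k^(0.41−1) = 0.098, hence k_gold = (0.41/0.098)^(1/0.59) ≈ 11.3107.
y_gold = 11.3107^0.41 ≈ 2.7035.
c_gold = y_gold − (n+δ)·k_gold = 2.7035 − 0.098·11.3107 ≈ 1.5951.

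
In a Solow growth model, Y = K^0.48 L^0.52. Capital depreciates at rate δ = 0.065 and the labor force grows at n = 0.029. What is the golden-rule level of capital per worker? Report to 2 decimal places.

k_gold ≈ 23.00

Break-even investment rate: n + δ = 0.029 + 0.065 = 0.094.
Golden rule sets MPK = n+δ: 0.48·k^(0.48−1) = 0.094, so k_gold = (0.48/0.094)^(1/0.52) ≈ 23.0015.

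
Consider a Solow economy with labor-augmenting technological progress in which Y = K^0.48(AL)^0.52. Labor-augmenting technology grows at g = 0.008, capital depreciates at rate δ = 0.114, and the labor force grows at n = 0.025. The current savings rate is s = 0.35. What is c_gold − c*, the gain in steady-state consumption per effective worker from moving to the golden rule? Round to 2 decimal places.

Δc ≈ 0.10

The effective depreciation rate is n + g + δ = 0.025 + 0.008 + 0.114 = 0.147.
Current steady state (s = 0.35): k* = (0.35/0.147)^(1/0.52) ≈ 5.3030, y* = 5.3030^0.48 ≈ 2.2273, c* = (1−0.35)·2.2273 ≈ 1.4477.
Maximizing c = f(k) − (n+g+δ)·k gives f'(k) = n+g+δ, i.e. 0.48·k^(0.48−1) = 0.147, so k_gold = (0.48/0.147)^(1/0.52) ≈ 9.7345.
y_gold = 9.7345^0.48 ≈ 2.9812, c_gold = y_gold − 0.147·k_gold ≈ 1.5502.
Gain: Δc = 1.5502 − 1.4477 ≈ 0.1025.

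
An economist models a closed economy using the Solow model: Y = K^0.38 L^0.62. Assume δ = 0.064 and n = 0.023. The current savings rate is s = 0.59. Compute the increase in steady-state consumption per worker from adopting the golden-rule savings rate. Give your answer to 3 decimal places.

Break-even investment rate: n + δ = 0.023 + 0.064 = 0.087.
Current steady state (s = 0.59): k* = (0.59/0.087)^(1/0.62) ≈ 21.9209, y* = 21.9209^0.38 ≈ 3.2324, c* = (1−0.59)·3.2324 ≈ 1.3253.
Maximizing c = f(k) − (n+δ)·k gives f'(k) = n+δ, i.e. 0.38·k^(0.38−1) = 0.087, so k_gold = (0.38/0.087)^(1/0.62) ≈ 10.7816.
y_gold = 10.7816^0.38 ≈ 2.4684, c_gold = y_gold − 0.087·k_gold ≈ 1.5304.
Gain: Δc = 1.5304 − 1.3253 ≈ 0.2051.

Δc ≈ 0.205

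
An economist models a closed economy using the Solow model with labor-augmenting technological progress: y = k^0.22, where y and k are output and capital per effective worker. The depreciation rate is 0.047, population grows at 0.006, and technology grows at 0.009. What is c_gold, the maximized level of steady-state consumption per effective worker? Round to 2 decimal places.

c_gold ≈ 1.11

n + g + δ = 0.006 + 0.009 + 0.047 = 0.062.
At the golden rule the marginal product of capital equals n+g+δ: 0.22·k^(0.22−1) = 0.062. Solving, k_gold = (0.22/0.062)^(1/0.78) ≈ 5.0719.
y_gold = 5.0719^0.22 ≈ 1.4293.
c_gold = y_gold − (n+g+δ)·k_gold = 1.4293 − 0.062·5.0719 ≈ 1.1149.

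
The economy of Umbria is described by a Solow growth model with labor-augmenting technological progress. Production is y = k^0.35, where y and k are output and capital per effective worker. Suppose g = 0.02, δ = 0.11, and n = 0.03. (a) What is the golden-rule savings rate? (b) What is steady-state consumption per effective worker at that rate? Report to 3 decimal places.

(a) s_gold = 0.350; (b) c_gold ≈ 0.991

The effective depreciation rate is n + g + δ = 0.03 + 0.02 + 0.11 = 0.16.
For Cobb-Douglas, s_gold equals capital's share: s_gold = 0.35.
Maximizing c = f(k) − (n+g+δ)·k gives f'(k) = n+g+δ, i.e. 0.35·k^(0.35−1) = 0.16, so k_gold = (0.35/0.16)^(1/0.65) ≈ 3.3342.
y_gold = 3.3342^0.35 ≈ 1.5242; c_gold = (1−0.35)·y_gold ≈ 0.9907.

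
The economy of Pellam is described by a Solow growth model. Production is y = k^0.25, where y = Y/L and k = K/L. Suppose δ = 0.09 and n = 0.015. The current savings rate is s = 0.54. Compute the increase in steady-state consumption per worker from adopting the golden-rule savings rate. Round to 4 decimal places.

Break-even investment rate: n + δ = 0.015 + 0.09 = 0.105.
Current steady state (s = 0.54): k* = (0.54/0.105)^(1/0.75) ≈ 8.8771, y* = 8.8771^0.25 ≈ 1.7261, c* = (1−0.54)·1.7261 ≈ 0.7940.
Maximizing c = f(k) − (n+δ)·k gives f'(k) = n+δ, i.e. 0.25·k^(0.25−1) = 0.105, so k_gold = (0.25/0.105)^(1/0.75) ≈ 3.1793.
y_gold = 3.1793^0.25 ≈ 1.3353, c_gold = y_gold − 0.105·k_gold ≈ 1.0015.
Gain: Δc = 1.0015 − 0.7940 ≈ 0.2075.

Δc ≈ 0.2075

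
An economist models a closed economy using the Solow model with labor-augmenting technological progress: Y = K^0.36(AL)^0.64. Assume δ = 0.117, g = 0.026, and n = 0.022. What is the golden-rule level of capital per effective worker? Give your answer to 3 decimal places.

Capital per effective worker breaks even when investment replaces (n + g + δ)·k; here n + g + δ = 0.165.
At the golden rule the marginal product of capital equals n+g+δ: 0.36·k^(0.36−1) = 0.165. Solving, k_gold = (0.36/0.165)^(1/0.64) ≈ 3.3838.

k_gold ≈ 3.384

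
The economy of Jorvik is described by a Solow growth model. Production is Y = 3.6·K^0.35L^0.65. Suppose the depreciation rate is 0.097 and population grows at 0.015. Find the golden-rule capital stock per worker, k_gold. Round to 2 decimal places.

n + δ = 0.015 + 0.097 = 0.112.
At the golden rule the marginal product of capital equals n+δ: 0.35·3.6·k^(0.35−1) = 0.112. Solving, k_gold = (0.35·3.6/0.112)^(1/0.65) ≈ 41.4150.

k_gold ≈ 41.42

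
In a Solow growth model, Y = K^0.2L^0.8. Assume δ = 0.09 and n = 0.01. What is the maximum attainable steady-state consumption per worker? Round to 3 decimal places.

c_gold ≈ 0.951

Break-even investment rate: n + δ = 0.01 + 0.09 = 0.1.
At the golden rule the marginal product of capital equals n+δ: 0.2·k^(0.2−1) = 0.1. Solving, k_gold = (0.2/0.1)^(1/0.8) ≈ 2.3784.
y_gold = 2.3784^0.2 ≈ 1.1892.
c_gold = y_gold − (n+δ)·k_gold = 1.1892 − 0.1·2.3784 ≈ 0.9514.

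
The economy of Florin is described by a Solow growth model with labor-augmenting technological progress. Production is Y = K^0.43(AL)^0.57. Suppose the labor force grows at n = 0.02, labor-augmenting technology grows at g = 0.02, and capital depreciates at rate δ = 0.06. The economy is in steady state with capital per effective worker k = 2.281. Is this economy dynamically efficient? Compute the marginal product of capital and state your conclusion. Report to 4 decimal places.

dynamically efficient; MPK ≈ 0.2687

n + g + δ = 0.02 + 0.02 + 0.06 = 0.1.
MPK = 0.43·k^(0.43−1) = 0.43·2.281^(-0.57) ≈ 0.2687.
MPK > 0.1, so the economy is dynamically efficient (under-saving).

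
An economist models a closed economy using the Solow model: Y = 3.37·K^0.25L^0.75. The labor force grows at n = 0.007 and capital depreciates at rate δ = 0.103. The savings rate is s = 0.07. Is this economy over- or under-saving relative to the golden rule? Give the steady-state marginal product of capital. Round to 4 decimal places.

Break-even investment rate: n + δ = 0.007 + 0.103 = 0.11.
Steady-state k*: s·A·k^0.25 = 0.11·k gives k* = (0.07·3.37/0.11)^(1/0.75) ≈ 2.7655.
MPK = 0.25·3.37·2.7655^(-0.75) ≈ 0.3929.
MPK > n+δ = 0.11, so the economy is dynamically efficient (under-saving).

under-saving; MPK ≈ 0.3929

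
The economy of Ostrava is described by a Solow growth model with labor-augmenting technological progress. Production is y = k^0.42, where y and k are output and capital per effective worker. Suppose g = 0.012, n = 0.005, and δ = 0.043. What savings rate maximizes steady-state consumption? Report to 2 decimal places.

Break-even investment rate: n + g + δ = 0.005 + 0.012 + 0.043 = 0.06.
At the golden rule MPK = n+g+δ, and in any Cobb-Douglas steady state s = (n+g+δ)·k/y = MPK·k/y = capital's share 0.42.

s_gold = 0.42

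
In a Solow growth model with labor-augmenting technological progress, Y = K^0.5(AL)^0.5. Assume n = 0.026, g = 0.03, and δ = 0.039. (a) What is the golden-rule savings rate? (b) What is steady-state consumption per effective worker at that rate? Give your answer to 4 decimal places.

(a) s_gold = 0.5000; (b) c_gold ≈ 2.6316

Break-even investment rate: n + g + δ = 0.026 + 0.03 + 0.039 = 0.095.
For Cobb-Douglas, s_gold equals capital's share: s_gold = 0.5.
Maximizing c = f(k) − (n+g+δ)·k gives f'(k) = n+g+δ, i.e. 0.5·k^(0.5−1) = 0.095, so k_gold = (0.5/0.095)^(1/0.5) ≈ 27.7008.
y_gold = 27.7008^0.5 ≈ 5.2632; c_gold = (1−0.5)·y_gold ≈ 2.6316.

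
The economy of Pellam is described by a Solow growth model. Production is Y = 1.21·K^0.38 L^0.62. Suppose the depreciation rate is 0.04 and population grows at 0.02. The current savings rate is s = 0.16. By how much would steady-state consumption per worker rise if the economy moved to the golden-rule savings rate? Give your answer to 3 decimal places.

n + δ = 0.02 + 0.04 = 0.06.
Current steady state (s = 0.16): k* = (0.16·1.21/0.06)^(1/0.62) ≈ 6.6156, y* = 1.21·6.6156^0.38 ≈ 2.4809, c* = (1−0.16)·2.4809 ≈ 2.0839.
At the golden rule the marginal product of capital equals n+δ: 0.38·1.21·k^(0.38−1) = 0.06. Solving, k_gold = (0.38·1.21/0.06)^(1/0.62) ≈ 26.6981.
y_gold = 1.21·26.6981^0.38 ≈ 4.2155, c_gold = y_gold − 0.06·k_gold ≈ 2.6136.
Gain: Δc = 2.6136 − 2.0839 ≈ 0.5297.

Δc ≈ 0.530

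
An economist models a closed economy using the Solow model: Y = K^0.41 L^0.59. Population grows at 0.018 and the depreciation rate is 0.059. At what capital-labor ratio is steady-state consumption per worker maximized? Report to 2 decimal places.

k_gold ≈ 17.02

Capital per worker breaks even when investment replaces (n + δ)·k; here n + δ = 0.077.
Maximizing c = f(k) − (n+δ)·k gives f'(k) = n+δ, i.e. 0.41·k^(0.41−1) = 0.077, so k_gold = (0.41/0.077)^(1/0.59) ≈ 17.0218.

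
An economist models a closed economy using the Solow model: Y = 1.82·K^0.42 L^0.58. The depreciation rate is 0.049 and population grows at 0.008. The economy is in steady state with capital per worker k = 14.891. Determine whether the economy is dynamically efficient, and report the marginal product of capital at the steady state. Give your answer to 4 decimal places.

n + δ = 0.008 + 0.049 = 0.057.
MPK = 0.42·1.82·k^(0.42−1) = 0.42·1.82·14.891^(-0.58) ≈ 0.1596.
MPK > 0.057, so the economy is dynamically efficient (under-saving).

dynamically efficient; MPK ≈ 0.1596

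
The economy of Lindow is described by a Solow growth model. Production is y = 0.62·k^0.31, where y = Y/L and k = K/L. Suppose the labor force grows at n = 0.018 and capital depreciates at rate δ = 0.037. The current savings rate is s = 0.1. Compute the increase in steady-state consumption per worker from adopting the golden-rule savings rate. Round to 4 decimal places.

Break-even investment rate: n + δ = 0.018 + 0.037 = 0.055.
Current steady state (s = 0.1): k* = (0.1·0.62/0.055)^(1/0.69) ≈ 1.1896, y* = 0.62·1.1896^0.31 ≈ 0.6543, c* = (1−0.1)·0.6543 ≈ 0.5889.
At the golden rule the marginal product of capital equals n+δ: 0.31·0.62·k^(0.31−1) = 0.055. Solving, k_gold = (0.31·0.62/0.055)^(1/0.69) ≈ 6.1309.
y_gold = 0.62·6.1309^0.31 ≈ 1.0877, c_gold = y_gold − 0.055·k_gold ≈ 0.7505.
Gain: Δc = 0.7505 − 0.5889 ≈ 0.1617.

Δc ≈ 0.1617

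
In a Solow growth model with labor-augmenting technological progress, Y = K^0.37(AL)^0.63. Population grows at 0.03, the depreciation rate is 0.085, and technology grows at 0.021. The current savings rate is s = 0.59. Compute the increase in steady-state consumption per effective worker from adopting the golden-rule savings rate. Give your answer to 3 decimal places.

The effective depreciation rate is n + g + δ = 0.03 + 0.021 + 0.085 = 0.136.
Current steady state (s = 0.59): k* = (0.59/0.136)^(1/0.63) ≈ 10.2709, y* = 10.2709^0.37 ≈ 2.3675, c* = (1−0.59)·2.3675 ≈ 0.9707.
At the golden rule the marginal product of capital equals n+g+δ: 0.37·k^(0.37−1) = 0.136. Solving, k_gold = (0.37/0.136)^(1/0.63) ≈ 4.8971.
y_gold = 4.8971^0.37 ≈ 1.8000, c_gold = y_gold − 0.136·k_gold ≈ 1.1340.
Gain: Δc = 1.1340 − 0.9707 ≈ 0.1633.

Δc ≈ 0.163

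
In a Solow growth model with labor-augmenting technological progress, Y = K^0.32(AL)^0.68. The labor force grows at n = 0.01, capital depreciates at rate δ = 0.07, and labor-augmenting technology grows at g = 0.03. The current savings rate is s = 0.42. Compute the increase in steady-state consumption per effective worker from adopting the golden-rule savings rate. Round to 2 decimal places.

n + g + δ = 0.01 + 0.03 + 0.07 = 0.11.
Current steady state (s = 0.42): k* = (0.42/0.11)^(1/0.68) ≈ 7.1725, y* = 7.1725^0.32 ≈ 1.8785, c* = (1−0.42)·1.8785 ≈ 1.0895.
Setting f'(k) = n+g+δ gives 0.32·k^(0.32−1) = 0.11, hence k_gold = (0.32/0.11)^(1/0.68) ≈ 4.8083.
y_gold = 4.8083^0.32 ≈ 1.6529, c_gold = y_gold − 0.11·k_gold ≈ 1.1240.
Gain: Δc = 1.1240 − 1.0895 ≈ 0.0344.

Δc ≈ 0.03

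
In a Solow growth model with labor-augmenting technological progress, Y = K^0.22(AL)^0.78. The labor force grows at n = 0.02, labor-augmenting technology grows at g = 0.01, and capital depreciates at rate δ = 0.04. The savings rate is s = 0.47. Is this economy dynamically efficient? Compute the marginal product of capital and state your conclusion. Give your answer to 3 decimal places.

dynamically inefficient; MPK ≈ 0.033

Break-even investment rate: n + g + δ = 0.02 + 0.01 + 0.04 = 0.07.
Steady-state k*: s·k^0.22 = 0.07·k gives k* = (0.47/0.07)^(1/0.78) ≈ 11.4883.
MPK = 0.22·11.4883^(-0.78) ≈ 0.0328.
MPK < n+g+δ = 0.07, so the economy is dynamically inefficient (over-saving).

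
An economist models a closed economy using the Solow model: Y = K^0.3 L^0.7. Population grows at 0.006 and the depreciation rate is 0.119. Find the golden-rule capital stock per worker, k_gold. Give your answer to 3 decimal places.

Break-even investment rate: n + δ = 0.006 + 0.119 = 0.125.
Setting f'(k) = n+δ gives 0.3·k^(0.3−1) = 0.125, hence k_gold = (0.3/0.125)^(1/0.7) ≈ 3.4927.

k_gold ≈ 3.493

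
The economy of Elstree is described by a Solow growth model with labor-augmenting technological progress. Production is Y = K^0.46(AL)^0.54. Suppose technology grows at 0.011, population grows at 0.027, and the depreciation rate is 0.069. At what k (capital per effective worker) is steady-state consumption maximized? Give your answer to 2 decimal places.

k_gold ≈ 14.89

The effective depreciation rate is n + g + δ = 0.027 + 0.011 + 0.069 = 0.107.
At the golden rule the marginal product of capital equals n+g+δ: 0.46·k^(0.46−1) = 0.107. Solving, k_gold = (0.46/0.107)^(1/0.54) ≈ 14.8907.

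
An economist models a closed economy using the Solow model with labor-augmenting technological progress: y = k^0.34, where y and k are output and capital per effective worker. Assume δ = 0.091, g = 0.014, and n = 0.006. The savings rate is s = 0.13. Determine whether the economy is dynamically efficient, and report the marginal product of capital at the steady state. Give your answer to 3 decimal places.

dynamically efficient; MPK ≈ 0.290

Capital per effective worker breaks even when investment replaces (n + g + δ)·k; here n + g + δ = 0.111.
Steady-state k*: s·k^0.34 = 0.111·k gives k* = (0.13/0.111)^(1/0.66) ≈ 1.2705.
MPK = 0.34·1.2705^(-0.66) ≈ 0.2903.
MPK > n+g+δ = 0.111, so the economy is dynamically efficient (under-saving).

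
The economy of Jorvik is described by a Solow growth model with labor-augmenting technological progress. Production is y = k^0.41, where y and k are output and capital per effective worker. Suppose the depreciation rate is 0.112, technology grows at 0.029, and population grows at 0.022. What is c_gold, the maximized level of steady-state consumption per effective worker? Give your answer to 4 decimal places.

c_gold ≈ 1.1200

Break-even investment rate: n + g + δ = 0.022 + 0.029 + 0.112 = 0.163.
At the golden rule the marginal product of capital equals n+g+δ: 0.41·k^(0.41−1) = 0.163. Solving, k_gold = (0.41/0.163)^(1/0.59) ≈ 4.7750.
y_gold = 4.7750^0.41 ≈ 1.8984.
c_gold = y_gold − (n+g+δ)·k_gold = 1.8984 − 0.163·4.7750 ≈ 1.1200.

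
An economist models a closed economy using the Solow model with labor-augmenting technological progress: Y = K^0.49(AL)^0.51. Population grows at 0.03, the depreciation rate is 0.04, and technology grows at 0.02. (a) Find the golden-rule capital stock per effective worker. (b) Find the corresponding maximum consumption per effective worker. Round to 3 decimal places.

(a) k_gold ≈ 27.736; (b) c_gold ≈ 2.598

The effective depreciation rate is n + g + δ = 0.03 + 0.02 + 0.04 = 0.09.
Setting f'(k) = n+g+δ gives 0.49·k^(0.49−1) = 0.09, hence k_gold = (0.49/0.09)^(1/0.51) ≈ 27.7362.
y_gold = 27.7362^0.49 ≈ 5.0944; c_gold = y_gold − 0.09·k_gold ≈ 2.5981.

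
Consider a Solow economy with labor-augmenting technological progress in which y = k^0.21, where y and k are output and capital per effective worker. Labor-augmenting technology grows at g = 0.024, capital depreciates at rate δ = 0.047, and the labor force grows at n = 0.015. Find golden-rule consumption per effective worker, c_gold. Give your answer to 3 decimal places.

n + g + δ = 0.015 + 0.024 + 0.047 = 0.086.
At the golden rule the marginal product of capital equals n+g+δ: 0.21·k^(0.21−1) = 0.086. Solving, k_gold = (0.21/0.086)^(1/0.79) ≈ 3.0959.
y_gold = 3.0959^0.21 ≈ 1.2678.
c_gold = y_gold − (n+g+δ)·k_gold = 1.2678 − 0.086·3.0959 ≈ 1.0016.

c_gold ≈ 1.002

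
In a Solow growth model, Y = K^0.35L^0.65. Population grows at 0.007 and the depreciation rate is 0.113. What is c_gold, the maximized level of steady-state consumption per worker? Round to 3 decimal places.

c_gold ≈ 1.157

Capital per worker breaks even when investment replaces (n + δ)·k; here n + δ = 0.12.
Golden rule sets MPK = n+δ: 0.35·k^(0.35−1) = 0.12, so k_gold = (0.35/0.12)^(1/0.65) ≈ 5.1905.
y_gold = 5.1905^0.35 ≈ 1.7796.
c_gold = y_gold − (n+δ)·k_gold = 1.7796 − 0.12·5.1905 ≈ 1.1567.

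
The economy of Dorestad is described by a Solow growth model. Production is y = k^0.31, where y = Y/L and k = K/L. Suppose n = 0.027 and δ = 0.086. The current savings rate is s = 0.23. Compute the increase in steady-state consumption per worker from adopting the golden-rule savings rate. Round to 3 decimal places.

Δc ≈ 0.026

Break-even investment rate: n + δ = 0.027 + 0.086 = 0.113.
Current steady state (s = 0.23): k* = (0.23/0.113)^(1/0.69) ≈ 2.8010, y* = 2.8010^0.31 ≈ 1.3762, c* = (1−0.23)·1.3762 ≈ 1.0596.
Golden rule sets MPK = n+δ: 0.31·k^(0.31−1) = 0.113, so k_gold = (0.31/0.113)^(1/0.69) ≈ 4.3171.
y_gold = 4.3171^0.31 ≈ 1.5737, c_gold = y_gold − 0.113·k_gold ≈ 1.0858.
Gain: Δc = 1.0858 − 1.0596 ≈ 0.0262.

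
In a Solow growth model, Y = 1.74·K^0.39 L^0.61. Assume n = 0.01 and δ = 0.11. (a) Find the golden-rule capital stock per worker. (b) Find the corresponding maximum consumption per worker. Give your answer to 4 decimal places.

Capital per worker breaks even when investment replaces (n + δ)·k; here n + δ = 0.12.
Setting f'(k) = n+δ gives 0.39·1.74·k^(0.39−1) = 0.12, hence k_gold = (0.39·1.74/0.12)^(1/0.61) ≈ 17.1197.
y_gold = 1.74·17.1197^0.39 ≈ 5.2676; c_gold = y_gold − 0.12·k_gold ≈ 3.2132.

(a) k_gold ≈ 17.1197; (b) c_gold ≈ 3.2132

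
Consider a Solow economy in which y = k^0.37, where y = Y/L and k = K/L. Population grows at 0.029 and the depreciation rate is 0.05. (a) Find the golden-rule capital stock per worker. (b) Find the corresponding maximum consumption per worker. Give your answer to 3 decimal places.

(a) k_gold ≈ 11.599; (b) c_gold ≈ 1.560

n + δ = 0.029 + 0.05 = 0.079.
Setting f'(k) = n+δ gives 0.37·k^(0.37−1) = 0.079, hence k_gold = (0.37/0.079)^(1/0.63) ≈ 11.5986.
y_gold = 11.5986^0.37 ≈ 2.4764; c_gold = y_gold − 0.079·k_gold ≈ 1.5602.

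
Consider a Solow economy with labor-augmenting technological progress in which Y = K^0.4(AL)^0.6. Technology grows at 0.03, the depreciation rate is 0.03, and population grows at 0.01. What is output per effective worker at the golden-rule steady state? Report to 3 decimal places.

Capital per effective worker breaks even when investment replaces (n + g + δ)·k; here n + g + δ = 0.07.
At the golden rule the marginal product of capital equals n+g+δ: 0.4·k^(0.4−1) = 0.07. Solving, k_gold = (0.4/0.07)^(1/0.6) ≈ 18.2643.
Output: y_gold = k_gold^0.4 = 18.2643^0.4 ≈ 3.1963.

y_gold ≈ 3.196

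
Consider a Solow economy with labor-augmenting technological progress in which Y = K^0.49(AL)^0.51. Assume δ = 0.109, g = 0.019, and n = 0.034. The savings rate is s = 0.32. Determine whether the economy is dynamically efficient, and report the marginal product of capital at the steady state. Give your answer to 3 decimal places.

n + g + δ = 0.034 + 0.019 + 0.109 = 0.162.
Steady-state k*: s·k^0.49 = 0.162·k gives k* = (0.32/0.162)^(1/0.51) ≈ 3.7991.
MPK = 0.49·3.7991^(-0.51) ≈ 0.2481.
MPK > n+g+δ = 0.162, so the economy is dynamically efficient (under-saving).

dynamically efficient; MPK ≈ 0.248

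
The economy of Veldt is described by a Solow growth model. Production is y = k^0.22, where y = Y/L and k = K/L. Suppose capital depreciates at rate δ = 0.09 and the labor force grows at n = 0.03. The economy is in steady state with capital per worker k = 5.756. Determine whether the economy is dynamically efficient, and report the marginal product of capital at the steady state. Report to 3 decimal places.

The effective depreciation rate is n + δ = 0.03 + 0.09 = 0.12.
MPK = 0.22·k^(0.22−1) = 0.22·5.756^(-0.78) ≈ 0.0562.
MPK < 0.12, so the economy is dynamically inefficient (over-saving).

dynamically inefficient; MPK ≈ 0.056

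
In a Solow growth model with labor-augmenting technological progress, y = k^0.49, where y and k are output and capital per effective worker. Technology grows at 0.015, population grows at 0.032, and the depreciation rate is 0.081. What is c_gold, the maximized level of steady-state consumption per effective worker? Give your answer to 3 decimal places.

Capital per effective worker breaks even when investment replaces (n + g + δ)·k; here n + g + δ = 0.128.
Maximizing c = f(k) − (n+g+δ)·k gives f'(k) = n+g+δ, i.e. 0.49·k^(0.49−1) = 0.128, so k_gold = (0.49/0.128)^(1/0.51) ≈ 13.9030.
y_gold = 13.9030^0.49 ≈ 3.6318.
c_gold = y_gold − (n+g+δ)·k_gold = 3.6318 − 0.128·13.9030 ≈ 1.8522.

c_gold ≈ 1.852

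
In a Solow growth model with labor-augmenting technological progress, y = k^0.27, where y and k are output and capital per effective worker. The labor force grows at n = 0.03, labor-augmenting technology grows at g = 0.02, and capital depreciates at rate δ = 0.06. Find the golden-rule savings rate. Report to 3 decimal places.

Break-even investment rate: n + g + δ = 0.03 + 0.02 + 0.06 = 0.11.
At the golden rule MPK = n+g+δ, and in any Cobb-Douglas steady state s = (n+g+δ)·k/y = MPK·k/y = capital's share 0.27.

s_gold = 0.270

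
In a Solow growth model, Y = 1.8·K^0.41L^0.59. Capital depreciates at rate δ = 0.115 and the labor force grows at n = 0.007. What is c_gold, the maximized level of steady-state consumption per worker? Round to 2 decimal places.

c_gold ≈ 3.71

Capital per worker breaks even when investment replaces (n + δ)·k; here n + δ = 0.122.
At the golden rule the marginal product of capital equals n+δ: 0.41·1.8·k^(0.41−1) = 0.122. Solving, k_gold = (0.41·1.8/0.122)^(1/0.59) ≈ 21.1305.
y_gold = 1.8·21.1305^0.41 ≈ 6.2876.
c_gold = y_gold − (n+δ)·k_gold = 6.2876 − 0.122·21.1305 ≈ 3.7097.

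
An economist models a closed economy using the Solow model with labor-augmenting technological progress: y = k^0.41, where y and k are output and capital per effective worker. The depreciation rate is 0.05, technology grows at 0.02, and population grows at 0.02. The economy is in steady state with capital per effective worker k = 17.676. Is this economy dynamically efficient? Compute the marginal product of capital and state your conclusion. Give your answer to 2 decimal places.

dynamically inefficient; MPK ≈ 0.08

n + g + δ = 0.02 + 0.02 + 0.05 = 0.09.
MPK = 0.41·k^(0.41−1) = 0.41·17.676^(-0.59) ≈ 0.0753.
MPK < 0.09, so the economy is dynamically inefficient (over-saving).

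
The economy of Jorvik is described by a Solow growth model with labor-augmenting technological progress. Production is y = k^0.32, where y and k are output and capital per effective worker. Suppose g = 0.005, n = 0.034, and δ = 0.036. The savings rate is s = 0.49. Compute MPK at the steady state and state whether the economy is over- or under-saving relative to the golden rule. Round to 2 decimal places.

over-saving; MPK ≈ 0.05

Break-even investment rate: n + g + δ = 0.034 + 0.005 + 0.036 = 0.075.
Steady-state k*: s·k^0.32 = 0.075·k gives k* = (0.49/0.075)^(1/0.68) ≈ 15.8026.
MPK = 0.32·15.8026^(-0.68) ≈ 0.0490.
MPK < n+g+δ = 0.075, so the economy is dynamically inefficient (over-saving).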